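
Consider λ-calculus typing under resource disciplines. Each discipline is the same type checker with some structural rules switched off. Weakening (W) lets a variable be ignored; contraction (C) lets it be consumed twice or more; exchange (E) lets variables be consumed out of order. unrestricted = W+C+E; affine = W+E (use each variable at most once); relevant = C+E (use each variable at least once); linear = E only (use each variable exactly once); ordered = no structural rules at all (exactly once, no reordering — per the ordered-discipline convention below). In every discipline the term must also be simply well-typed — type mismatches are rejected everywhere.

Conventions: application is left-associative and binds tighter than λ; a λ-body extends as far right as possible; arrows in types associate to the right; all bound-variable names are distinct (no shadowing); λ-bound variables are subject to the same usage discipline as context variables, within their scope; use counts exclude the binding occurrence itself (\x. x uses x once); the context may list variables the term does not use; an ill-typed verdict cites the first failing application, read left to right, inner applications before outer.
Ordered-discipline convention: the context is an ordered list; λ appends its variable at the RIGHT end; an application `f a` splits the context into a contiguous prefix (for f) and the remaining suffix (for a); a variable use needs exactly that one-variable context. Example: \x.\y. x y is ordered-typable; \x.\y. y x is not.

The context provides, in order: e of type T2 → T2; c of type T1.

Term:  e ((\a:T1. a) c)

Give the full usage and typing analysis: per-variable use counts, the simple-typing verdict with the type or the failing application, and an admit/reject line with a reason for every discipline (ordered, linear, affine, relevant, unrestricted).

counts: e: 1; c: 1; a (λ-bound): 1
uses in reading order: e, a, c
typing: ill-typed: a function awaiting T2 gets T1
ordered: ✗, the type mismatch rejects it
linear: ✗, not simply typable
affine: ✗, fails simple typing
relevant: ✗, a type mismatch blocks all five
unrestricted: ✗, the type mismatch rejects it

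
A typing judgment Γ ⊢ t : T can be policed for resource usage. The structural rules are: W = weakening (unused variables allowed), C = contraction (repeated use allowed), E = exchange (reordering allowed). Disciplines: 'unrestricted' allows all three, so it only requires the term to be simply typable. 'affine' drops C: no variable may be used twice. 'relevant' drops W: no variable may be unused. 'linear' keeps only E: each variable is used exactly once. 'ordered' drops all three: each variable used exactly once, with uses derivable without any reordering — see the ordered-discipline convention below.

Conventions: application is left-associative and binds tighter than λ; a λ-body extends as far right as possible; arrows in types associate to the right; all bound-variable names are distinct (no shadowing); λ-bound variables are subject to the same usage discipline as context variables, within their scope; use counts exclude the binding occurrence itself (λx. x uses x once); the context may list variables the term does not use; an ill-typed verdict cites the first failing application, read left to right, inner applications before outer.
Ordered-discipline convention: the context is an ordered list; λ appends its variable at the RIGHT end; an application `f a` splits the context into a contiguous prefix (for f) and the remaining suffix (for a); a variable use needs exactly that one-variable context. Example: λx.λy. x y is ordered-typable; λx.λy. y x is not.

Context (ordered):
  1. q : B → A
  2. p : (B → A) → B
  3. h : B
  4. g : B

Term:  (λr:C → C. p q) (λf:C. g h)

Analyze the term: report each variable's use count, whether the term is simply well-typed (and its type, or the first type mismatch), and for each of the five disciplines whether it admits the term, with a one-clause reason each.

variable uses: q: 1×, p: 1×, h: 1×, g: 1×, r (bound): 0×, f (bound): 0×
order of uses: p, q, g, h
typing: ill-typed: applying a non-function (B)
ordered ✗ (fails simple typing)
linear ✗ (a type mismatch blocks all five)
affine ✗ (the type mismatch rejects it)
relevant ✗ (not simply typable)
unrestricted ✗ (fails simple typing)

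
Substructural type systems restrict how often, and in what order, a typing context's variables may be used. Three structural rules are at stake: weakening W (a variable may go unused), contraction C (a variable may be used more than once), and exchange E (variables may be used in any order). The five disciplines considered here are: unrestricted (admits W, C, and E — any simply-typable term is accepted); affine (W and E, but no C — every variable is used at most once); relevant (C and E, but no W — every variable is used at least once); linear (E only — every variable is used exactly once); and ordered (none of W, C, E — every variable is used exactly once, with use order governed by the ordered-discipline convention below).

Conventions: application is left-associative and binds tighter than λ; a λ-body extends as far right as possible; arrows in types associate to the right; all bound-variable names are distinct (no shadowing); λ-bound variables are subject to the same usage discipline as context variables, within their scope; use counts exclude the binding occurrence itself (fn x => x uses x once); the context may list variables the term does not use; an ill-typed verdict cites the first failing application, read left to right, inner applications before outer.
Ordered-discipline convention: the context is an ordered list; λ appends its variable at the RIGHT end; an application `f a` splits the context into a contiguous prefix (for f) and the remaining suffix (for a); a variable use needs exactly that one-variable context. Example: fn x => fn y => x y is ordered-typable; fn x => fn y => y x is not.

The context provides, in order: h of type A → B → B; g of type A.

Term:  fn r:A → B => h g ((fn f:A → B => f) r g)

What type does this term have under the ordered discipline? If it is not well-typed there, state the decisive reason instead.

not well-typed under ordered — needs contraction — g ×2
variable uses: h: 1; g: 2; r [bound]: 1; f [bound]: 1
order of uses: h, g, f, r, g
typing: the term checks, with type (A → B) → B
summary: ordered ✗ | linear ✗ | affine ✗ | relevant ✓ | unrestricted ✓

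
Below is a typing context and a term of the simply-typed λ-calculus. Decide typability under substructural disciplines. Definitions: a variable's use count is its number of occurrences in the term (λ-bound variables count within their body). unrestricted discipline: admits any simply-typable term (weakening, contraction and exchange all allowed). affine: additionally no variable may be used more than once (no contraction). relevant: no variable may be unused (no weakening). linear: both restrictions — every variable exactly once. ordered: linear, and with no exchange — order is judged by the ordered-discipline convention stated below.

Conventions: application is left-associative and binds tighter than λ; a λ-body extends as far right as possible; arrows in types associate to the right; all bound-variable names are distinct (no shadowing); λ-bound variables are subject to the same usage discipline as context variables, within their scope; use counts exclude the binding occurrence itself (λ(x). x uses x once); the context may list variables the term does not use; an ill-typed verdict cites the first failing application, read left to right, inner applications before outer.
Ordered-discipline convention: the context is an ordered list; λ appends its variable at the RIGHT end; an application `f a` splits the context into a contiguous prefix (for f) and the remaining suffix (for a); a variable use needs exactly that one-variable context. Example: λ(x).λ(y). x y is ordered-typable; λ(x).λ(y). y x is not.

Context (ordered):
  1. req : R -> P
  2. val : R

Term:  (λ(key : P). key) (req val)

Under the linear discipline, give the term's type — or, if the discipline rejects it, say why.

term : P
variable uses: req: 1, val: 1, key [bound]: 1
use order (left to right): key, req, val
typing: well-typed at P
across the five disciplines: ordered ✓ · linear ✓ · affine ✓ · relevant ✓ · unrestricted ✓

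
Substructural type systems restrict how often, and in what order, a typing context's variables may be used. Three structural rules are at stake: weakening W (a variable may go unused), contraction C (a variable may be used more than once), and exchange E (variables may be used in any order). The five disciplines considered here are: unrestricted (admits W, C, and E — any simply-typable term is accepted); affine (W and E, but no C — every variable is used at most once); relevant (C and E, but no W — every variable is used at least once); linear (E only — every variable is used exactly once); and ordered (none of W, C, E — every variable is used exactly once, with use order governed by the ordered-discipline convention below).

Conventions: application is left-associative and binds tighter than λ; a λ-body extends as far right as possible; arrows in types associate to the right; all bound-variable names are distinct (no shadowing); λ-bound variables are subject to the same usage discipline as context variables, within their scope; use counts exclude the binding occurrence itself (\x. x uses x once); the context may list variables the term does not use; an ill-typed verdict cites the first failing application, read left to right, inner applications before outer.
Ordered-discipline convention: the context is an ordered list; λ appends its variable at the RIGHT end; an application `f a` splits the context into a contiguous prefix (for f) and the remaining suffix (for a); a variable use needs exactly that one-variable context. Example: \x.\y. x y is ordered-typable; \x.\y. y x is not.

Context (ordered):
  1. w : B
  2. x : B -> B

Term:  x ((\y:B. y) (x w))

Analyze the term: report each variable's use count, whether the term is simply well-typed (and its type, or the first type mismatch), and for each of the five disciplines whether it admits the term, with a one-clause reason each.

usage: w: 1; x: 2; y [bound]: 1
use order (left to right): x, y, x, w
typing: ✓ — B
ordered: ✗, needs contraction — x ×2
linear: ✗, needs contraction — x ×2
affine: ✗, needs contraction — x ×2
relevant: ✓, every one of w, x, y appears
unrestricted: ✓, simply typable at B; W, C, E all held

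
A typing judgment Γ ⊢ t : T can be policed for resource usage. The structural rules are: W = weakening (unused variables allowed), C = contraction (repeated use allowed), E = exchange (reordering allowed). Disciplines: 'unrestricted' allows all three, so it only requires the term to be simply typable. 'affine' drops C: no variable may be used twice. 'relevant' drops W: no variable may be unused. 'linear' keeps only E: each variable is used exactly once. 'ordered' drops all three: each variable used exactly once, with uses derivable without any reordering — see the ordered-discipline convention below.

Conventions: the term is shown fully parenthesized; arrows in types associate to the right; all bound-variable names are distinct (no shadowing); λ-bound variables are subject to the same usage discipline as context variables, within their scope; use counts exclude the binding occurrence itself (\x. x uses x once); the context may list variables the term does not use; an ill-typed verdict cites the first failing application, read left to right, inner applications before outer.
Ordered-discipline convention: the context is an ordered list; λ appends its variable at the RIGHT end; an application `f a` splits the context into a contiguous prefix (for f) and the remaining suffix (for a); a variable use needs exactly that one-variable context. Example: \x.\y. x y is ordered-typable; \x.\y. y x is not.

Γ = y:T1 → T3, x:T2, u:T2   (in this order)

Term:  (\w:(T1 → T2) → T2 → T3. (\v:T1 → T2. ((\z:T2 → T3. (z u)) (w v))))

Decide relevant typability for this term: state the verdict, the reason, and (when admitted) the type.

no — y, x left unused
usage: y ×0; x ×0; u ×1; w (λ-bound) ×1; v (λ-bound) ×1; z (λ-bound) ×1
left-to-right use order: z, u, w, v
typing: well-typed at ((T1 → T2) → T2 → T3) → (T1 → T2) → T3
all disciplines: ordered ✗; linear ✗; affine ✓; relevant ✗; unrestricted ✓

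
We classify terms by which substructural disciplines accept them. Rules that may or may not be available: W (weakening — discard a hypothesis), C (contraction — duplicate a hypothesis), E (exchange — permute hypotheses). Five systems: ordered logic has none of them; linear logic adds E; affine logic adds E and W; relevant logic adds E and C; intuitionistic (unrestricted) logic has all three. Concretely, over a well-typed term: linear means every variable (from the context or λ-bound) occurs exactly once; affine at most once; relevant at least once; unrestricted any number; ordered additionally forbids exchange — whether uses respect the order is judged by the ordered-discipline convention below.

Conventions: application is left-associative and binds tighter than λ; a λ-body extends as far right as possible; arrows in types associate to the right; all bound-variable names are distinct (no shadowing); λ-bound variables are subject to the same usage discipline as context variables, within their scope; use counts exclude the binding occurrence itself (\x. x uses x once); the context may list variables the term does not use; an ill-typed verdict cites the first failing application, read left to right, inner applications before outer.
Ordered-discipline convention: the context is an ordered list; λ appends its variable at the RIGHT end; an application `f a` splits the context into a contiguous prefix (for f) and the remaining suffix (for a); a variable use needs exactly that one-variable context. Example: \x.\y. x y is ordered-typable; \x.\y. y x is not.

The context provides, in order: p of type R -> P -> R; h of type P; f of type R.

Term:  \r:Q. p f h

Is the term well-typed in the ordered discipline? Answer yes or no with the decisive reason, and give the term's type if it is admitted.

no — unused: r — weakening required
use counts: p: 1×; h: 1×; f: 1×; r [bound]: 0×
use order (left to right): p, f, h
typing: well-typed — term : Q -> R
all disciplines: ordered ✗; linear ✗; affine ✓; relevant ✗; unrestricted ✓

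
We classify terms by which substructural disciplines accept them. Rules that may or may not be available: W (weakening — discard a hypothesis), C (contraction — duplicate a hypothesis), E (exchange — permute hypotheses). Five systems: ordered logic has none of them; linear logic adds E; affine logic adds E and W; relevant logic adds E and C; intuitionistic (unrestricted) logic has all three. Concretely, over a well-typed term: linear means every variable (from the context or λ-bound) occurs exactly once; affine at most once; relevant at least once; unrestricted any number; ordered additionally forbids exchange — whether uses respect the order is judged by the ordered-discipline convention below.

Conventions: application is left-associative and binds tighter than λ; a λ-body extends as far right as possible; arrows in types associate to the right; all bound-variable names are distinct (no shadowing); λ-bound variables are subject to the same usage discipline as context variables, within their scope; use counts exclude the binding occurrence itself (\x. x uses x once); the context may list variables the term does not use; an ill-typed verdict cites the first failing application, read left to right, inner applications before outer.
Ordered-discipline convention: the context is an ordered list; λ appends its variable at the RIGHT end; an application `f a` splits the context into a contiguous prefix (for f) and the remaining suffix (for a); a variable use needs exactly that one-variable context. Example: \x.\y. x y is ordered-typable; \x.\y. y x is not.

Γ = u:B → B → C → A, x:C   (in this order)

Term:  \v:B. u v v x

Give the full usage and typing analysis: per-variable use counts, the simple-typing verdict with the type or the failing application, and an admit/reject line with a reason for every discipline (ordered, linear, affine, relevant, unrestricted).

counts: u=1; x=1; v (bound)=2
use order (left to right): u, v, v, x
typing: ✓ — B → A
ordered: ✗, uses contraction: v ×2
linear: ✗, uses contraction: v ×2
affine: ✗, uses contraction: v ×2
relevant: ✓, at least one use each (u, x, v)
unrestricted: ✓, typability at B → A is all that's needed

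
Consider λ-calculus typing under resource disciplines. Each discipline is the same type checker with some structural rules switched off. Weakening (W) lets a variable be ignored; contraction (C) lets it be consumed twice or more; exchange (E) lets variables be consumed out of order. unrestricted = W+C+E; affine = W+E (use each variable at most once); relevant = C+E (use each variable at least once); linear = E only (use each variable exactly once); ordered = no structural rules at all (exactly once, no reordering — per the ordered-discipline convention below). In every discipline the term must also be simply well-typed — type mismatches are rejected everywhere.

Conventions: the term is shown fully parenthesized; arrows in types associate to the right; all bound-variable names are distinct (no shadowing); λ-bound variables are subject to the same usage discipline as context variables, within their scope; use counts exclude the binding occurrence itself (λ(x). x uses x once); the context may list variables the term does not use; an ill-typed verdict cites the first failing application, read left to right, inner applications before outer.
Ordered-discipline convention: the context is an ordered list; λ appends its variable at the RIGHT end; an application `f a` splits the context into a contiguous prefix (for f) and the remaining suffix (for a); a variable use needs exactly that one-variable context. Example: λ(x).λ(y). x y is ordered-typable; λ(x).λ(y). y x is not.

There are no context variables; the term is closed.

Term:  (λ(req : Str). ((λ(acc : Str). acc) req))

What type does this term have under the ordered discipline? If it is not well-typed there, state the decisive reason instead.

term : Str → Str
counts: req (bound): 1, acc (bound): 1
use order (left to right): acc, req
typing: well-typed at Str → Str
per-discipline verdicts: ordered ✓; linear ✓; affine ✓; relevant ✓; unrestricted ✓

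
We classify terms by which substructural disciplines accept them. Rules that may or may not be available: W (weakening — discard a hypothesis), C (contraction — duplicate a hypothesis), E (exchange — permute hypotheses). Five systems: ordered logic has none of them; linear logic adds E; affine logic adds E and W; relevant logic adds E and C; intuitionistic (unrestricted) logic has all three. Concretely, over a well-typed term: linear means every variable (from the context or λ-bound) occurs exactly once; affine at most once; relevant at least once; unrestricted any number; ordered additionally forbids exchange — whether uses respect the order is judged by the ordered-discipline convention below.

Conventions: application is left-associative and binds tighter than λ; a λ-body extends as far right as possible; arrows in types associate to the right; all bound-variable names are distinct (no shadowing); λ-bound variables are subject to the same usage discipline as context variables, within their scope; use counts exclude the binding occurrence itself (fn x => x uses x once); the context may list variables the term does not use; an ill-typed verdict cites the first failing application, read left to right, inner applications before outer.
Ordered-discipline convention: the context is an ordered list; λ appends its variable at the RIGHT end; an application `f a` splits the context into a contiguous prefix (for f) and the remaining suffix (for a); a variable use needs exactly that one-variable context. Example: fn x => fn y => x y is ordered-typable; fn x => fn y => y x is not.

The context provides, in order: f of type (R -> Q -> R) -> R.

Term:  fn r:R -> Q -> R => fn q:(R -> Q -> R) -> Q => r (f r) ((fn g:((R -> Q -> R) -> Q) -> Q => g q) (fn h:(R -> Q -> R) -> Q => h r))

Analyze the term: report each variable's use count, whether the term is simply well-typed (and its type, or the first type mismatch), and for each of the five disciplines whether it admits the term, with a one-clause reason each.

variable uses: f ×1; r [bound] ×3; q [bound] ×1; g [bound] ×1; h [bound] ×1
use order (left to right): r, f, r, g, q, h, r
typing: the term checks, with type (R -> Q -> R) -> ((R -> Q -> R) -> Q) -> R
ordered: ✗ — repeated use of r ×3
linear: ✗ — repeated use of r ×3
affine: ✗ — repeated use of r ×3
relevant: ✓ — none of f, r, q, g, h goes unused
unrestricted: ✓ — well-typed at (R -> Q -> R) -> ((R -> Q -> R) -> Q) -> R; no restrictions here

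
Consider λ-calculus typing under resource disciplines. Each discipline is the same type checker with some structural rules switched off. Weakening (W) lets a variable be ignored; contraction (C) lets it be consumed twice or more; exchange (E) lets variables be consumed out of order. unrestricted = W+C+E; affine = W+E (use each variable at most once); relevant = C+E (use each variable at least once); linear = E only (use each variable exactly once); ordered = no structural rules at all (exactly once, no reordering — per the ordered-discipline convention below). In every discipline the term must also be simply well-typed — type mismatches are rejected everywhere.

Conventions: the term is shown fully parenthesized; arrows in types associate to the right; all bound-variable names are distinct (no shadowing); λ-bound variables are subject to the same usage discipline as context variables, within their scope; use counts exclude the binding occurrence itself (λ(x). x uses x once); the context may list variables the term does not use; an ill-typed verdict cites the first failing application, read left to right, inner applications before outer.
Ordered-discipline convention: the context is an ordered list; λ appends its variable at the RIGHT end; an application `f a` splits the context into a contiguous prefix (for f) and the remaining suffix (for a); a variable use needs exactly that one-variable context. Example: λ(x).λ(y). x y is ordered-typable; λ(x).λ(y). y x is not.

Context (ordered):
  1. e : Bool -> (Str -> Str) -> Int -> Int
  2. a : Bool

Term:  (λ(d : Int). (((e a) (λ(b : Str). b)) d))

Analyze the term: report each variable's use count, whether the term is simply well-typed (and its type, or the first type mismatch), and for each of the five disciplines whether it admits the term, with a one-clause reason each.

counts: e ×1; a ×1; d [bound] ×1; b [bound] ×1
use order (left to right): e, a, b, d
typing: well-typed at Int -> Int
ordered ✓ (e, a, d, b: once each, no exchange needed)
linear ✓ (e, a, d, b: one use apiece)
affine ✓ (at most one use each (e, a, d, b))
relevant ✓ (e, a, d, b: all used, weakening unneeded)
unrestricted ✓ (type-checks (Int -> Int) and nothing is barred)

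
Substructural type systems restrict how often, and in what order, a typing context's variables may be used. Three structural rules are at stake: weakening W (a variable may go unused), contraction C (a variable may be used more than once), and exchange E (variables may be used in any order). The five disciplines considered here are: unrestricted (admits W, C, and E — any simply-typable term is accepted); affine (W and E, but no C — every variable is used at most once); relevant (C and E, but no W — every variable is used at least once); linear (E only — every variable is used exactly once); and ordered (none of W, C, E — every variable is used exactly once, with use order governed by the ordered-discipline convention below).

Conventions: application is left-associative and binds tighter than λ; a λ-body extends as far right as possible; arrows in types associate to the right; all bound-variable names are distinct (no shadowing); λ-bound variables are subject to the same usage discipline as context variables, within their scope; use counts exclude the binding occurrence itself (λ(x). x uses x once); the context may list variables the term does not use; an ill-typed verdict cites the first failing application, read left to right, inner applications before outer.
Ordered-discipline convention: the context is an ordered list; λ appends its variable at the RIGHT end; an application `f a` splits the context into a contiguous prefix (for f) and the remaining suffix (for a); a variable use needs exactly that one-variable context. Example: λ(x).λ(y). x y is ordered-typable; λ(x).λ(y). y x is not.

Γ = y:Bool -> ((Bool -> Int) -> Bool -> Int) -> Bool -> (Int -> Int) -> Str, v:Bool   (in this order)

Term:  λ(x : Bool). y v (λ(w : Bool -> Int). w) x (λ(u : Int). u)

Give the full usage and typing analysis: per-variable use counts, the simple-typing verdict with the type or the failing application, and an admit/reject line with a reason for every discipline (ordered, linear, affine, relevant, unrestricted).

counts: y=1, v=1, x [bound]=1, w [bound]=1, u [bound]=1
uses in reading order: y, v, w, x, u
typing: ✓ — Bool -> Str
ordered ✓ (single-use (y, v, x, w, u), ordered derivation ok)
linear ✓ (exactly-once usage across y, v, x, w, u)
affine ✓ (y, v, x, w, u: no repeats, contraction unneeded)
relevant ✓ (none of y, v, x, w, u goes unused)
unrestricted ✓ (type-checks (Bool -> Str) and nothing is barred)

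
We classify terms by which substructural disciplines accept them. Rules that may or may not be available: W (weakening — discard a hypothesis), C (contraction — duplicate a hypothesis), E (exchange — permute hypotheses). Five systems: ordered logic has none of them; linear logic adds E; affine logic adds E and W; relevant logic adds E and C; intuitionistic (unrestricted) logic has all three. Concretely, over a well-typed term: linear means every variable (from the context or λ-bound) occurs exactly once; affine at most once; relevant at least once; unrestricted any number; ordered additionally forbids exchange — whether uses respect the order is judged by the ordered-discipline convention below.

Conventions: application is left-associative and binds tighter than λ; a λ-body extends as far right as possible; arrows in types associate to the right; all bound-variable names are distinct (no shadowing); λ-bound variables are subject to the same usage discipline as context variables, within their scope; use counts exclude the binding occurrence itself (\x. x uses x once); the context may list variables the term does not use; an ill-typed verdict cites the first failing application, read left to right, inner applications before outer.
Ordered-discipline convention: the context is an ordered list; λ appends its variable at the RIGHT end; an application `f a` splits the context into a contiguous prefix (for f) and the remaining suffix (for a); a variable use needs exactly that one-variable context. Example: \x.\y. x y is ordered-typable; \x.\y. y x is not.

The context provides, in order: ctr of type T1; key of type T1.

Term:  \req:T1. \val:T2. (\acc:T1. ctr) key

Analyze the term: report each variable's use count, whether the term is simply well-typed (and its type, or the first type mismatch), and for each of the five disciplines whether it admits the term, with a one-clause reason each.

counts: ctr ×1; key ×1; req (bound) ×0; val (bound) ×0; acc (bound) ×0
use order (left to right): ctr, key
typing: well-typed at T1 -> T2 -> T1
ordered: ✗, needs weakening: req, val, acc unused
linear: ✗, needs weakening: req, val, acc unused
affine: ✓, at most one use each (ctr, key, req, val, acc)
relevant: ✗, needs weakening: req, val, acc unused
unrestricted: ✓, typability at T1 -> T2 -> T1 is all that's needed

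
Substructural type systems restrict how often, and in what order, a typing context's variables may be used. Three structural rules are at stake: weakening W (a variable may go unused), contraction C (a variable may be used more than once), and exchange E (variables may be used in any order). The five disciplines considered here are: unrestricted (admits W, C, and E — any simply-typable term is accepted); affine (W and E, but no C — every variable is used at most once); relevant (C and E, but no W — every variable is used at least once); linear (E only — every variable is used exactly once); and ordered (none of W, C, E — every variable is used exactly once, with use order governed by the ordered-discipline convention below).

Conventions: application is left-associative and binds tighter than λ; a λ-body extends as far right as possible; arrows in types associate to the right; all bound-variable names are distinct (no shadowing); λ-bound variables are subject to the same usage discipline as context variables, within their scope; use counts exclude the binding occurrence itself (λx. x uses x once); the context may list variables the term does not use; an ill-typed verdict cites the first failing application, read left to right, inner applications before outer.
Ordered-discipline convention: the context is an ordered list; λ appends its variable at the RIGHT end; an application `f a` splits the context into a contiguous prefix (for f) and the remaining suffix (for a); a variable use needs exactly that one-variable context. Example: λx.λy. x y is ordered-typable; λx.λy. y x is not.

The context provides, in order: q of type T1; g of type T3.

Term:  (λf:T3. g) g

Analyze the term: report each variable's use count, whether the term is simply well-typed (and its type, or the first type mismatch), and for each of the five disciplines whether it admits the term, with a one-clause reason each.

use counts: q ×0, g ×2, f (bound) ×0
order of uses: g, g
typing: ✓ — T3
ordered: ✗, uses contraction: g ×2; q, f never used (weakening)
linear: ✗, uses contraction: g ×2; q, f never used (weakening)
affine: ✗, uses contraction: g ×2
relevant: ✗, q, f never used (weakening)
unrestricted: ✓, type-checks (T3) and nothing is barred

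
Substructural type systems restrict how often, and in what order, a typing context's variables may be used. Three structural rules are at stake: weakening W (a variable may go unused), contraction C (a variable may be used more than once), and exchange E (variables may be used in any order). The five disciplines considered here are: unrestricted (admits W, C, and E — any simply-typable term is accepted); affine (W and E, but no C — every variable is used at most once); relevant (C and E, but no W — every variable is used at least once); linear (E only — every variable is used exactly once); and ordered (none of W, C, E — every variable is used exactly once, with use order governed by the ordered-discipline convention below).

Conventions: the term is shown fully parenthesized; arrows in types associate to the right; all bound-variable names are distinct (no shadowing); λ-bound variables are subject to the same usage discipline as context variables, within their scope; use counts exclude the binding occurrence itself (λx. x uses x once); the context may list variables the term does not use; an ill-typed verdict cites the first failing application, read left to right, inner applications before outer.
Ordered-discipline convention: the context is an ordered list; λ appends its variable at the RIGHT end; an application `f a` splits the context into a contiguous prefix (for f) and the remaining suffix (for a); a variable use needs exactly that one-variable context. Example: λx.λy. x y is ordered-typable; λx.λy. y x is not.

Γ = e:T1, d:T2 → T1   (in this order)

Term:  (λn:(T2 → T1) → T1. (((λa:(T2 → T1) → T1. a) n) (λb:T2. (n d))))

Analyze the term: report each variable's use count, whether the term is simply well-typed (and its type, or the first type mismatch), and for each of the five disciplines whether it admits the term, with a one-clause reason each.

counts: e=0; d=1; n (λ-bound)=2; a (λ-bound)=1; b (λ-bound)=0
left-to-right use order: a, n, n, d
typing: ✓ — ((T2 → T1) → T1) → T1
ordered: ✗, n ×2 used more than once (contraction); needs weakening: e, b unused
linear: ✗, n ×2 used more than once (contraction); needs weakening: e, b unused
affine: ✗, n ×2 used more than once (contraction)
relevant: ✗, needs weakening: e, b unused
unrestricted: ✓, well-typed at ((T2 → T1) → T1) → T1; no restrictions here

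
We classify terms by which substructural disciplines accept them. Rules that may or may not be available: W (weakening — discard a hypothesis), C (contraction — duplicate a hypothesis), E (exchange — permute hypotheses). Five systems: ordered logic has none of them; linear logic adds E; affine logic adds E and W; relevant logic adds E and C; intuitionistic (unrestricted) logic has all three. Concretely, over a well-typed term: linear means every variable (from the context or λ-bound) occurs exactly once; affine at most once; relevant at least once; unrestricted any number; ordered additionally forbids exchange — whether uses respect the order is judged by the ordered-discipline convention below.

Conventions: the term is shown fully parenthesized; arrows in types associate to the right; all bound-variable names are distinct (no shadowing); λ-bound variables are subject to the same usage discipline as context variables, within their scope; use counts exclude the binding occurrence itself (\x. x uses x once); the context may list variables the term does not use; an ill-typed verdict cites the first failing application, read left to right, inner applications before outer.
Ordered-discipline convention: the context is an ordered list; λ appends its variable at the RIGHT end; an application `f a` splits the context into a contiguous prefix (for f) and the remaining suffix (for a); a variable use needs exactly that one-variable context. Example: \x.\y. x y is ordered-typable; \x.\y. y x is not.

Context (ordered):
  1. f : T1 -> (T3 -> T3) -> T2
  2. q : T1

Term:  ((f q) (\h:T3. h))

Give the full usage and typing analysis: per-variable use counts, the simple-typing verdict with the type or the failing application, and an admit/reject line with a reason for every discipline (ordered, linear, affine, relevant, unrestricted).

variable uses: f: 1×, q: 1×, h (λ-bound): 1×
uses in reading order: f, q, h
typing: the term checks, with type T2
ordered: ✓ — f, q, h once each; derivable with no W/C/E
linear: ✓ — single use per variable (f, q, h)
affine: ✓ — f, q, h: no repeats, contraction unneeded
relevant: ✓ — f, q, h: all used, weakening unneeded
unrestricted: ✓ — type-checks (T2) and nothing is barred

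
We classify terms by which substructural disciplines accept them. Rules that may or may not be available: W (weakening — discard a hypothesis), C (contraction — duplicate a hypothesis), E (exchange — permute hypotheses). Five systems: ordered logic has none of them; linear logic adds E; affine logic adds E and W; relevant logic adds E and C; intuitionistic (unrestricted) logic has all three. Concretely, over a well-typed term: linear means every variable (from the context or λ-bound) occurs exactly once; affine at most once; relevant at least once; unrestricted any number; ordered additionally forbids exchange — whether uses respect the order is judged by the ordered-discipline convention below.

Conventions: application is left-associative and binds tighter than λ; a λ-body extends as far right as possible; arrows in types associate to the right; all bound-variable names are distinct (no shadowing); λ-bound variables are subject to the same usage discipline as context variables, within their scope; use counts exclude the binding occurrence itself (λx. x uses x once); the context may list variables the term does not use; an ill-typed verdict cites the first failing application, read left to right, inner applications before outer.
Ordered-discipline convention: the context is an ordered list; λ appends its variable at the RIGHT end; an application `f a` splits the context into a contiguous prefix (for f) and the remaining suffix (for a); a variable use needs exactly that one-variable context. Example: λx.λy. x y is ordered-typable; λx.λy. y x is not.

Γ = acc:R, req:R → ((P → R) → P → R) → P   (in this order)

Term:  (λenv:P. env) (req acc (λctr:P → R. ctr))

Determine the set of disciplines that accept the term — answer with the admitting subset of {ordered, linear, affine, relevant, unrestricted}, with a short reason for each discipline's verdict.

admitting disciplines: linear, affine, relevant, unrestricted
usage: acc: 1×; req: 1×; env (λ-bound): 1×; ctr (λ-bound): 1×
order of uses: env, req, acc, ctr
typing: well-typed — term : P
ordered: ✗, no contiguous prefix/suffix split fits env, req, acc, ctr
linear: ✓, single use per variable (acc, req, env, ctr)
affine: ✓, at most one use each (acc, req, env, ctr)
relevant: ✓, every one of acc, req, env, ctr appears
unrestricted: ✓, well-typed at P; no restrictions here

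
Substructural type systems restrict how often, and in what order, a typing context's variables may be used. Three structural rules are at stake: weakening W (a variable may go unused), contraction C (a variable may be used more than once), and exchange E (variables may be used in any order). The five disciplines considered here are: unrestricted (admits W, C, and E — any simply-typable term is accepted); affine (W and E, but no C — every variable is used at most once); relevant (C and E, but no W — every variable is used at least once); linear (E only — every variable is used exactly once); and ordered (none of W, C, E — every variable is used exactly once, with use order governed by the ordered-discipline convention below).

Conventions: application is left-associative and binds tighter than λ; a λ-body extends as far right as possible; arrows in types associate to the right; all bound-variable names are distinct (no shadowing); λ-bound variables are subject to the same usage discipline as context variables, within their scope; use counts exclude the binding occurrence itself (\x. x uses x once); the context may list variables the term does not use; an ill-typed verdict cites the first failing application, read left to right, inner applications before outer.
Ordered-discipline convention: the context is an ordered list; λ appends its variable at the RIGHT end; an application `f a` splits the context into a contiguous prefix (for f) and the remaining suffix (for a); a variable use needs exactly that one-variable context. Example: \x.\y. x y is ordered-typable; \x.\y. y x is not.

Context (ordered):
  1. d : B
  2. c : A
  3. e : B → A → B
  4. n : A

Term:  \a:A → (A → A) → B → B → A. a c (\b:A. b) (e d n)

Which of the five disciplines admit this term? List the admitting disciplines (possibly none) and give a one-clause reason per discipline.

admitted by: linear, affine, relevant, unrestricted
usage: d=1; c=1; e=1; n=1; a (bound)=1; b (bound)=1
use order (left to right): a, c, b, e, d, n
typing: well-typed — term : (A → (A → A) → B → B → A) → B → A
ordered: ✗ — no contiguous prefix/suffix split fits a, c, b, e, d, n
linear: ✓ — each of d, c, e, n, a, b used exactly once
affine: ✓ — d, c, e, n, a, b: no repeats, contraction unneeded
relevant: ✓ — every one of d, c, e, n, a, b appears
unrestricted: ✓ — simply typable at (A → (A → A) → B → B → A) → B → A; W, C, E all held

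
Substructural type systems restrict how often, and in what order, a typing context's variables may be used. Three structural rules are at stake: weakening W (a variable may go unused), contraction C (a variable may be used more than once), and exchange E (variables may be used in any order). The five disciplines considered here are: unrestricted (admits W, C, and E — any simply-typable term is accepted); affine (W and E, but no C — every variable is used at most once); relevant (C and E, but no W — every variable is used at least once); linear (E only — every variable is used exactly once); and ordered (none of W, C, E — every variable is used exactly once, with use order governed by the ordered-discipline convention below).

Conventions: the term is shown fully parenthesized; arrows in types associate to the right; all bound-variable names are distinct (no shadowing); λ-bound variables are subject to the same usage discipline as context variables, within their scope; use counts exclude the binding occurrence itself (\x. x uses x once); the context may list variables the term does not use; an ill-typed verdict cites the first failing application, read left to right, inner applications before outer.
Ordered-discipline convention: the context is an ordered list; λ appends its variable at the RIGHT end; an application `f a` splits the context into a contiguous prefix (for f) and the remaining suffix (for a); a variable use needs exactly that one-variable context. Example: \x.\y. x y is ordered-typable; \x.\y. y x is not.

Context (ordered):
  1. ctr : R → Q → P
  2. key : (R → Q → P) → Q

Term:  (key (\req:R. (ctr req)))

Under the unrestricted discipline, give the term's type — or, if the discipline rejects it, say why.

term : Q
usage: ctr: 1×, key: 1×, req [bound]: 1×
use order (left to right): key, ctr, req
typing: well-typed — term : Q
summary: ordered ✗ · linear ✓ · affine ✓ · relevant ✓ · unrestricted ✓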